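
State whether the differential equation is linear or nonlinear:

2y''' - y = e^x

Linear (y and its derivatives appear to the first power only, no products of y terms)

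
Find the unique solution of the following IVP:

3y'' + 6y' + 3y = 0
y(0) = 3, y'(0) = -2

General solution: y = (C₁ + C₂x)e^(-x)
Repeated root r = -1
Applying ICs: C₁ = 3, C₂ = 1
Particular solution: y = (3 + x)e^(-x)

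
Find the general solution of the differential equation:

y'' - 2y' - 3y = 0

Characteristic equation: r² - 2r - 3 = 0
Roots: r = 3, -1 (distinct real)
General solution: y = C₁e^(3x) + C₂e^(-x)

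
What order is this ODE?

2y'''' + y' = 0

The order is 4 (highest derivative is of order 4).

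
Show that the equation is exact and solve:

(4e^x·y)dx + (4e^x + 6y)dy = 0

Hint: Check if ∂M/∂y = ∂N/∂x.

Verify exactness: ∂M/∂y = ∂N/∂x ✓
Find F(x,y) such that ∂F/∂x = M, ∂F/∂y = N
Solution: 4e^x·y + 3y² = C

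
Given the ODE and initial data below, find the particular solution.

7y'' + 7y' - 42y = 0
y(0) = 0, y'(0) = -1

General solution: y = C₁e^(2x) + C₂e^(-3x)
Applying ICs: C₁ = -1/5, C₂ = 1/5
Particular solution: y = -(1/5)e^(2x) + (1/5)e^(-3x)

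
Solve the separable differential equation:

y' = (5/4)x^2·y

Separating variables and integrating:
ln|y| = 5x^3/12 + C

General solution: y = Ce^(5x^3/12)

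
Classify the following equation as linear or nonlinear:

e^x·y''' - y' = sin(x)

Linear (y and its derivatives appear to the first power only, no products of y terms)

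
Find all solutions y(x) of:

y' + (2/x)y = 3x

Using integrating factor method:

General solution: y = (3/4)x^2 + Cx^(-2)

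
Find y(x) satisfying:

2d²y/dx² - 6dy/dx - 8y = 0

Characteristic equation: 2r² - 6r - 8 = 0
Divide by 2: r² - 3r - 4 = 0
Roots: r = 4, -1 (distinct real)
General solution: y = C₁e^(4x) + C₂e^(-x)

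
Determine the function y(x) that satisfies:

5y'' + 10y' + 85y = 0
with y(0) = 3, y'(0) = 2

General solution: y = e^(-x)(C₁cos(4x) + C₂sin(4x))
Complex roots r = -1 ± 4i
Applying ICs: C₁ = 3, C₂ = 5/4
Particular solution: y = e^(-x)(3cos(4x) + (5/4)sin(4x))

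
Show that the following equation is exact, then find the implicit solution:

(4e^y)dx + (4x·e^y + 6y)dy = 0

Verify exactness: ∂M/∂y = ∂N/∂x ✓
Find F(x,y) such that ∂F/∂x = M, ∂F/∂y = N
Solution: 4x·e^y + 3y² = C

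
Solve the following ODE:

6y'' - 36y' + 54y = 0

Characteristic equation: 6r² - 36r + 54 = 0
Divide by 6: r² - 6r + 9 = 0
Factored: (r - 3)² = 0
Repeated root: r = 3
General solution: y = (C₁ + C₂x)e^(3x)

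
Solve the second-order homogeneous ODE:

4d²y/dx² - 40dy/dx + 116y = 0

Characteristic equation: 4r² - 40r + 116 = 0
Divide by 4: r² - 10r + 29 = 0
Roots: r = 5 ± 2i (complex conjugates)
General solution: y = e^(5x)(C₁cos(2x) + C₂sin(2x))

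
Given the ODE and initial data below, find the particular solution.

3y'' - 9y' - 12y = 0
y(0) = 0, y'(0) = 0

General solution: y = C₁e^(4x) + C₂e^(-x)
Applying ICs: C₁ = 0, C₂ = 0
Particular solution: y = 0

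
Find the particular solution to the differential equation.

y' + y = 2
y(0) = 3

General solution: y = 2 + Ce^(-x)
Applying y(0) = 3: C = 3 - 2 = 1
Particular solution: y = 2 + e^(-x)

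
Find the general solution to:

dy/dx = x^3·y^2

Separating variables and integrating:
-1/y = x^4/4 + C

General solution: y^-1 = (-1/4)x^4 + C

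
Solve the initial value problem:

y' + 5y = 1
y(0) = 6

General solution: y = 1/5 + Ce^(-5x)
Applying y(0) = 6: C = 6 - 1/5 = 29/5
Particular solution: y = 1/5 + (29/5)e^(-5x)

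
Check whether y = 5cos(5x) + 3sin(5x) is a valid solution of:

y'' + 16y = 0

Verification:
y'' = -125cos(5x) - 75sin(5x)
y'' + 16y ≠ 0 (frequency mismatch: got 25 instead of 16)

No, it is not a solution.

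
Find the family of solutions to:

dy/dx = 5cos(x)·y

Separating variables and integrating:
ln|y| = 5sin(x) + C

General solution: y = Ce^(5sin(x))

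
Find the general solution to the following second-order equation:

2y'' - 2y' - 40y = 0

Characteristic equation: 2r² - 2r - 40 = 0
Divide by 2: r² - r - 20 = 0
Roots: r = 5, -4 (distinct real)
General solution: y = C₁e^(5x) + C₂e^(-4x)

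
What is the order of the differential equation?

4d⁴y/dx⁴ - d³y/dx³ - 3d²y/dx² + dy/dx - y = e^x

The order is 4 (highest derivative is of order 4).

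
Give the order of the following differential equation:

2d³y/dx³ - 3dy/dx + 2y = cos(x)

The order is 3 (highest derivative is of order 3).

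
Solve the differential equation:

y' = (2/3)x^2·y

Separating variables and integrating:
ln|y| = 2x^3/9 + C

General solution: y = Ce^(2x^3/9)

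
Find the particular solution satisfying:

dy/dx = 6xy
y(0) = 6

General solution: y = Ce^(3x²)
Applying IC y(0) = 6:
Particular solution: y = 6e^(3x²)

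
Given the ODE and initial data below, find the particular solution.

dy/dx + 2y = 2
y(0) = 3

General solution: y = 1 + Ce^(-2x)
Applying y(0) = 3: C = 3 - 1 = 2
Particular solution: y = 1 + 2e^(-2x)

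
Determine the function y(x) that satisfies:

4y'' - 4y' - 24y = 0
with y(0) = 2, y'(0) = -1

General solution: y = C₁e^(3x) + C₂e^(-2x)
Applying ICs: C₁ = 3/5, C₂ = 7/5
Particular solution: y = (3/5)e^(3x) + (7/5)e^(-2x)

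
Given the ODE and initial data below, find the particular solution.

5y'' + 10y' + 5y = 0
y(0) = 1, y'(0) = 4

General solution: y = (C₁ + C₂x)e^(-x)
Repeated root r = -1
Applying ICs: C₁ = 1, C₂ = 5
Particular solution: y = (1 + 5x)e^(-x)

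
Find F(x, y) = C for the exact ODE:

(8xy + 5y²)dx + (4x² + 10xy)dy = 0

Verify exactness: ∂M/∂y = ∂N/∂x ✓
Find F(x,y) such that ∂F/∂x = M, ∂F/∂y = N
Solution: 4x²y + 5xy² = C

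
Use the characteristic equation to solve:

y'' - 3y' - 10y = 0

Characteristic equation: r² - 3r - 10 = 0
Roots: r = 5, -2 (distinct real)
General solution: y = C₁e^(5x) + C₂e^(-2x)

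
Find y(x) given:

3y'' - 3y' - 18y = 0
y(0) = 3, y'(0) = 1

General solution: y = C₁e^(3x) + C₂e^(-2x)
Applying ICs: C₁ = 7/5, C₂ = 8/5
Particular solution: y = (7/5)e^(3x) + (8/5)e^(-2x)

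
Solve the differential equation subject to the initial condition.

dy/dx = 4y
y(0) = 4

General solution: y = Ce^(4x)
Applying IC y(0) = 4:
Particular solution: y = 4e^(4x)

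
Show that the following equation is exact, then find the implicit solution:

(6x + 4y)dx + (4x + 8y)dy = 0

Verify exactness: ∂M/∂y = ∂N/∂x ✓
Find F(x,y) such that ∂F/∂x = M, ∂F/∂y = N
Solution: 3x² + 4xy + 4y² = C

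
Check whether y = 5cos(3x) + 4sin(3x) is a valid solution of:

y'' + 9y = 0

Verification:
y'' = -45cos(3x) - 36sin(3x)
y'' + 9y = 0 ✓

Yes, it is a solution.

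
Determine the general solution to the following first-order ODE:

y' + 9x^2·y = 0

Using integrating factor method:

General solution: y = Ce^(-3x^3)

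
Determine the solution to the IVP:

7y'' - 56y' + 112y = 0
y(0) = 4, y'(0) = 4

General solution: y = (C₁ + C₂x)e^(4x)
Repeated root r = 4
Applying ICs: C₁ = 4, C₂ = -12
Particular solution: y = (4 - 12x)e^(4x)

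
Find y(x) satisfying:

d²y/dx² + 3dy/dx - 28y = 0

Characteristic equation: r² + 3r - 28 = 0
Roots: r = 4, -7 (distinct real)
General solution: y = C₁e^(4x) + C₂e^(-7x)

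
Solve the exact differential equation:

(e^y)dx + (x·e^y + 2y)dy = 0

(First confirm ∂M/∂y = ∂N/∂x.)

Verify exactness: ∂M/∂y = ∂N/∂x ✓
Find F(x,y) such that ∂F/∂x = M, ∂F/∂y = N
Solution: x·e^y + y² = C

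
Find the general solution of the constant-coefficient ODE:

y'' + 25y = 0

Characteristic equation: r² + 25 = 0
Roots: r = ±5i (complex conjugates)
General solution: y = C₁cos(5x) + C₂sin(5x)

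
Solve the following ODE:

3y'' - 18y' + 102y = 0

Characteristic equation: 3r² - 18r + 102 = 0
Divide by 3: r² - 6r + 34 = 0
Roots: r = 3 ± 5i (complex conjugates)
General solution: y = e^(3x)(C₁cos(5x) + C₂sin(5x))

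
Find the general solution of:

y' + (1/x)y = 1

Using integrating factor method:

General solution: y = (1/2)x + C/x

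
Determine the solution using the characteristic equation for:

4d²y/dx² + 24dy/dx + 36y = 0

Characteristic equation: 4r² + 24r + 36 = 0
Divide by 4: r² + 6r + 9 = 0
Factored: (r + 3)² = 0
Repeated root: r = -3
General solution: y = (C₁ + C₂x)e^(-3x)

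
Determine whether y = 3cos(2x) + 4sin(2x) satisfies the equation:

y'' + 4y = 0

Verification:
y'' = -12cos(2x) - 16sin(2x)
y'' + 4y = 0 ✓

Yes, it is a solution.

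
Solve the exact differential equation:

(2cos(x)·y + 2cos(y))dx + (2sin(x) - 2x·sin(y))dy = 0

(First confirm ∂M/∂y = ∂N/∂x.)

Verify exactness: ∂M/∂y = ∂N/∂x ✓
Find F(x,y) such that ∂F/∂x = M, ∂F/∂y = N
Solution: 2sin(x)·y + 2x·cos(y) = C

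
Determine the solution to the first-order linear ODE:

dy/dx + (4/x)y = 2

Using integrating factor method:

General solution: y = (2/5)x + Cx^(-4)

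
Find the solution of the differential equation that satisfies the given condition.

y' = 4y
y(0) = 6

General solution: y = Ce^(4x)
Applying IC y(0) = 6:
Particular solution: y = 6e^(4x)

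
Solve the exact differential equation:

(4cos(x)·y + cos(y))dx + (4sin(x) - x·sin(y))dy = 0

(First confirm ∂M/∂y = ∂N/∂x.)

Verify exactness: ∂M/∂y = ∂N/∂x ✓
Find F(x,y) such that ∂F/∂x = M, ∂F/∂y = N
Solution: 4sin(x)·y + x·cos(y) = C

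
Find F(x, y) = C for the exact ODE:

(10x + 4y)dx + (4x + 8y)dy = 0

Verify exactness: ∂M/∂y = ∂N/∂x ✓
Find F(x,y) such that ∂F/∂x = M, ∂F/∂y = N
Solution: 5x² + 4xy + 4y² = C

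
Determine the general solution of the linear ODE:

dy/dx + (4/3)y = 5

Using integrating factor method:

General solution: y = 15/4 + Ce^(-4x/3)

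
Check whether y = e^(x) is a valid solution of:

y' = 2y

Verification:
y = e^(x)
y' = e^(x)
But 2y = 2e^(x)
y' ≠ 2y — the derivative does not match

No, it is not a solution.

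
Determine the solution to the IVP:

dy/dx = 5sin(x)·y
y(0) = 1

General solution: y = Ce^(-5cos(x))
Applying IC y(0) = 1:
Particular solution: y = e^(5(1-cos(x)))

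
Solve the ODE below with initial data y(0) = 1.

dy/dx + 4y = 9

General solution: y = 9/4 + Ce^(-4x)
Applying y(0) = 1: C = 1 - 9/4 = -5/4
Particular solution: y = 9/4 - (5/4)e^(-4x)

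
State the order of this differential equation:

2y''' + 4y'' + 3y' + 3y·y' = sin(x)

The order is 3 (highest derivative is of order 3).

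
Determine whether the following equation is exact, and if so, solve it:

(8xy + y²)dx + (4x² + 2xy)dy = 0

Verify exactness: ∂M/∂y = ∂N/∂x ✓
Find F(x,y) such that ∂F/∂x = M, ∂F/∂y = N
Solution: 4x²y + xy² = C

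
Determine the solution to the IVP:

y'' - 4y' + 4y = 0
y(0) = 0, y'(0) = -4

General solution: y = (C₁ + C₂x)e^(2x)
Repeated root r = 2
Applying ICs: C₁ = 0, C₂ = -4
Particular solution: y = -4xe^(2x)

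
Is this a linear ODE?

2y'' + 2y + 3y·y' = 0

No. Nonlinear (product y·y')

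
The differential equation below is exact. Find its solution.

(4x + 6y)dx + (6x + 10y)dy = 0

Verify exactness: ∂M/∂y = ∂N/∂x ✓
Find F(x,y) such that ∂F/∂x = M, ∂F/∂y = N
Solution: 2x² + 6xy + 5y² = C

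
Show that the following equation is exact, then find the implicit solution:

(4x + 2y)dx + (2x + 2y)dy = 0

Verify exactness: ∂M/∂y = ∂N/∂x ✓
Find F(x,y) such that ∂F/∂x = M, ∂F/∂y = N
Solution: 2x² + 2xy + y² = C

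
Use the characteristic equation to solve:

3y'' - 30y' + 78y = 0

Characteristic equation: 3r² - 30r + 78 = 0
Divide by 3: r² - 10r + 26 = 0
Roots: r = 5 ± i (complex conjugates)
General solution: y = e^(5x)(C₁cos(x) + C₂sin(x))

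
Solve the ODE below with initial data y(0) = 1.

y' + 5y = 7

General solution: y = 7/5 + Ce^(-5x)
Applying y(0) = 1: C = 1 - 7/5 = -2/5
Particular solution: y = 7/5 - (2/5)e^(-5x)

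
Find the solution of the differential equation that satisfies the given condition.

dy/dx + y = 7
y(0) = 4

General solution: y = 7 + Ce^(-x)
Applying y(0) = 4: C = 4 - 7 = -3
Particular solution: y = 7 - 3e^(-x)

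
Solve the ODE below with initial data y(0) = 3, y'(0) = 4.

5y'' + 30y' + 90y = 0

General solution: y = e^(-3x)(C₁cos(3x) + C₂sin(3x))
Complex roots r = -3 ± 3i
Applying ICs: C₁ = 3, C₂ = 13/3
Particular solution: y = e^(-3x)(3cos(3x) + (13/3)sin(3x))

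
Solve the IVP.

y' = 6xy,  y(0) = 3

General solution: y = Ce^(3x²)
Applying IC y(0) = 3:
Particular solution: y = 3e^(3x²)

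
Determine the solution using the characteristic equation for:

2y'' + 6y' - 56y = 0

Characteristic equation: 2r² + 6r - 56 = 0
Divide by 2: r² + 3r - 28 = 0
Roots: r = 4, -7 (distinct real)
General solution: y = C₁e^(4x) + C₂e^(-7x)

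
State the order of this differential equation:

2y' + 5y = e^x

The order is 1 (highest derivative is of order 1).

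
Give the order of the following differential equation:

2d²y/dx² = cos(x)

The order is 2 (highest derivative is of order 2).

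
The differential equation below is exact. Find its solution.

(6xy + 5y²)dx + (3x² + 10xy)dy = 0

Verify exactness: ∂M/∂y = ∂N/∂x ✓
Find F(x,y) such that ∂F/∂x = M, ∂F/∂y = N
Solution: 3x²y + 5xy² = C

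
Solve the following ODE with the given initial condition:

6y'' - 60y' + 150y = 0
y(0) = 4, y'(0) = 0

General solution: y = (C₁ + C₂x)e^(5x)
Repeated root r = 5
Applying ICs: C₁ = 4, C₂ = -20
Particular solution: y = (4 - 20x)e^(5x)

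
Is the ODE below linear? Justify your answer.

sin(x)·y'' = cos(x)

Yes. Linear (y and its derivatives appear to the first power only, no products of y terms)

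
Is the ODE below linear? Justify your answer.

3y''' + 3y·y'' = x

No. Nonlinear (y·y'' term)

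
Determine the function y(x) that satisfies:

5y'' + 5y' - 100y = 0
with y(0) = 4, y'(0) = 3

General solution: y = C₁e^(4x) + C₂e^(-5x)
Applying ICs: C₁ = 23/9, C₂ = 13/9
Particular solution: y = (23/9)e^(4x) + (13/9)e^(-5x)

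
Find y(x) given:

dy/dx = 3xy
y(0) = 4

General solution: y = Ce^(3x²/2)
Applying IC y(0) = 4:
Particular solution: y = 4e^(3x²/2)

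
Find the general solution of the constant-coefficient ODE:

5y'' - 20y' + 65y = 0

Characteristic equation: 5r² - 20r + 65 = 0
Divide by 5: r² - 4r + 13 = 0
Roots: r = 2 ± 3i (complex conjugates)
General solution: y = e^(2x)(C₁cos(3x) + C₂sin(3x))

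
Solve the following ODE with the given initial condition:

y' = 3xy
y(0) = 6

General solution: y = Ce^(3x²/2)
Applying IC y(0) = 6:
Particular solution: y = 6e^(3x²/2)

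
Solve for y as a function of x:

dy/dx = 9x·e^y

Separating variables and integrating:
-e^(-y) = 9x²/2 + C

General solution: y = -ln(C - 9x²/2)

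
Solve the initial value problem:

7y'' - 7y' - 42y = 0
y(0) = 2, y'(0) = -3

General solution: y = C₁e^(3x) + C₂e^(-2x)
Applying ICs: C₁ = 1/5, C₂ = 9/5
Particular solution: y = (1/5)e^(3x) + (9/5)e^(-2x)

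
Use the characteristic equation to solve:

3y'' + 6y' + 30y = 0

Characteristic equation: 3r² + 6r + 30 = 0
Divide by 3: r² + 2r + 10 = 0
Roots: r = -1 ± 3i (complex conjugates)
General solution: y = e^(-x)(C₁cos(3x) + C₂sin(3x))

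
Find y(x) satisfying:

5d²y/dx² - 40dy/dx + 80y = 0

Characteristic equation: 5r² - 40r + 80 = 0
Divide by 5: r² - 8r + 16 = 0
Factored: (r - 4)² = 0
Repeated root: r = 4
General solution: y = (C₁ + C₂x)e^(4x)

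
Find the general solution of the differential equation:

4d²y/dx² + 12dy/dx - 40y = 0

Characteristic equation: 4r² + 12r - 40 = 0
Divide by 4: r² + 3r - 10 = 0
Roots: r = 2, -5 (distinct real)
General solution: y = C₁e^(2x) + C₂e^(-5x)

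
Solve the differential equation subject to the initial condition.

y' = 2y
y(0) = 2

General solution: y = Ce^(2x)
Applying IC y(0) = 2:
Particular solution: y = 2e^(2x)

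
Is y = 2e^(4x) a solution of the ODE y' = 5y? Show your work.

Verification:
y = 2e^(4x)
y' = 8e^(4x)
But 5y = 10e^(4x)
y' ≠ 5y — the derivative does not match

No, it is not a solution.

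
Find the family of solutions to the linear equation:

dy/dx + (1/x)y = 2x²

Using integrating factor method:

General solution: y = (1/2)x^3 + C/x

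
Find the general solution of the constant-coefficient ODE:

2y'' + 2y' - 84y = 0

Characteristic equation: 2r² + 2r - 84 = 0
Divide by 2: r² + r - 42 = 0
Roots: r = 6, -7 (distinct real)
General solution: y = C₁e^(6x) + C₂e^(-7x)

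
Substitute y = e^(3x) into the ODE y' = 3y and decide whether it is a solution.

Verification:
y = e^(3x)
y' = 3e^(3x)
3y = 3e^(3x)
y' = 3y ✓

Yes, it is a solution.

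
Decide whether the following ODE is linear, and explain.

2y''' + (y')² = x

Nonlinear ((y')² term)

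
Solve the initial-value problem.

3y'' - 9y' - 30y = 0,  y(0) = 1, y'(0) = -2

General solution: y = C₁e^(5x) + C₂e^(-2x)
Applying ICs: C₁ = 0, C₂ = 1
Particular solution: y = e^(-2x)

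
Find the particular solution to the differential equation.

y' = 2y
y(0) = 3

General solution: y = Ce^(2x)
Applying IC y(0) = 3:
Particular solution: y = 3e^(2x)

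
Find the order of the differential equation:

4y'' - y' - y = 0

The order is 2 (highest derivative is of order 2).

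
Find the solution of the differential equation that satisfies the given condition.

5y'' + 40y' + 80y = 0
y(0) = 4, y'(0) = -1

General solution: y = (C₁ + C₂x)e^(-4x)
Repeated root r = -4
Applying ICs: C₁ = 4, C₂ = 15
Particular solution: y = (4 + 15x)e^(-4x)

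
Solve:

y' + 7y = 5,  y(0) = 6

General solution: y = 5/7 + Ce^(-7x)
Applying y(0) = 6: C = 6 - 5/7 = 37/7
Particular solution: y = 5/7 + (37/7)e^(-7x)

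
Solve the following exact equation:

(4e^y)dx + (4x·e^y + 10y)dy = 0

Verify exactness: ∂M/∂y = ∂N/∂x ✓
Find F(x,y) such that ∂F/∂x = M, ∂F/∂y = N
Solution: 4x·e^y + 5y² = C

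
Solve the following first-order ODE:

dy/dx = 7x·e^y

Separating variables and integrating:
-e^(-y) = 7x²/2 + C

General solution: y = -ln(C - 7x²/2)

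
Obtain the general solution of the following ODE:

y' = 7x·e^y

Separating variables and integrating:
-e^(-y) = 7x²/2 + C

General solution: y = -ln(C - 7x²/2)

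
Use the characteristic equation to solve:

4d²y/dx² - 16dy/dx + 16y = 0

Characteristic equation: 4r² - 16r + 16 = 0
Divide by 4: r² - 4r + 4 = 0
Factored: (r - 2)² = 0
Repeated root: r = 2
General solution: y = (C₁ + C₂x)e^(2x)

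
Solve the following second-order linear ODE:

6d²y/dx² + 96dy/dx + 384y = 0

Characteristic equation: 6r² + 96r + 384 = 0
Divide by 6: r² + 16r + 64 = 0
Factored: (r + 8)² = 0
Repeated root: r = -8
General solution: y = (C₁ + C₂x)e^(-8x)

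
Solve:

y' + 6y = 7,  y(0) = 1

General solution: y = 7/6 + Ce^(-6x)
Applying y(0) = 1: C = 1 - 7/6 = -1/6
Particular solution: y = 7/6 - (1/6)e^(-6x)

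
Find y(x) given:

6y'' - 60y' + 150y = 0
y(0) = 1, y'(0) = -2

General solution: y = (C₁ + C₂x)e^(5x)
Repeated root r = 5
Applying ICs: C₁ = 1, C₂ = -7
Particular solution: y = (1 - 7x)e^(5x)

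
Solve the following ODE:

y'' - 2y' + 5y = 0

Characteristic equation: r² - 2r + 5 = 0
Roots: r = 1 ± 2i (complex conjugates)
General solution: y = e^x(C₁cos(2x) + C₂sin(2x))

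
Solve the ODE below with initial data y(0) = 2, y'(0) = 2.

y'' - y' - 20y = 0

General solution: y = C₁e^(5x) + C₂e^(-4x)
Applying ICs: C₁ = 10/9, C₂ = 8/9
Particular solution: y = (10/9)e^(5x) + (8/9)e^(-4x)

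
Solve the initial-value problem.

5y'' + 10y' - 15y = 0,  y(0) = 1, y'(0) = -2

General solution: y = C₁e^x + C₂e^(-3x)
Applying ICs: C₁ = 1/4, C₂ = 3/4
Particular solution: y = (1/4)e^x + (3/4)e^(-3x)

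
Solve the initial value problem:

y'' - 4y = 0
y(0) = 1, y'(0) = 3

General solution: y = C₁e^(2x) + C₂e^(-2x)
Applying ICs: C₁ = 5/4, C₂ = -1/4
Particular solution: y = (5/4)e^(2x) - (1/4)e^(-2x)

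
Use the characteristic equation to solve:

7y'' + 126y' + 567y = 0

Characteristic equation: 7r² + 126r + 567 = 0
Divide by 7: r² + 18r + 81 = 0
Factored: (r + 9)² = 0
Repeated root: r = -9
General solution: y = (C₁ + C₂x)e^(-9x)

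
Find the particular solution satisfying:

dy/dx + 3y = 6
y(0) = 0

General solution: y = 2 + Ce^(-3x)
Applying y(0) = 0: C = 0 - 2 = -2
Particular solution: y = 2 - 2e^(-3x)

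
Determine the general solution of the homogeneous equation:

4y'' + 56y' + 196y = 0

Characteristic equation: 4r² + 56r + 196 = 0
Divide by 4: r² + 14r + 49 = 0
Factored: (r + 7)² = 0
Repeated root: r = -7
General solution: y = (C₁ + C₂x)e^(-7x)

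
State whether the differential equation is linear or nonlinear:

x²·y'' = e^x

Linear (y and its derivatives appear to the first power only, no products of y terms)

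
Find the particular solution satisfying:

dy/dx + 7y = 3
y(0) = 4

General solution: y = 3/7 + Ce^(-7x)
Applying y(0) = 4: C = 4 - 3/7 = 25/7
Particular solution: y = 3/7 + (25/7)e^(-7x)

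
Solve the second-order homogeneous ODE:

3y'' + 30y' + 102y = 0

Characteristic equation: 3r² + 30r + 102 = 0
Divide by 3: r² + 10r + 34 = 0
Roots: r = -5 ± 3i (complex conjugates)
General solution: y = e^(-5x)(C₁cos(3x) + C₂sin(3x))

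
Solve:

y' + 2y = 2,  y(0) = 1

General solution: y = 1 + Ce^(-2x)
Applying y(0) = 1: C = 1 - 1 = 0
Particular solution: y = 1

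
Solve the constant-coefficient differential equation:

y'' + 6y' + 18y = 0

Characteristic equation: r² + 6r + 18 = 0
Roots: r = -3 ± 3i (complex conjugates)
General solution: y = e^(-3x)(C₁cos(3x) + C₂sin(3x))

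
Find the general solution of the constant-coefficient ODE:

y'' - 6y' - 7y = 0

Characteristic equation: r² - 6r - 7 = 0
Roots: r = 7, -1 (distinct real)
General solution: y = C₁e^(7x) + C₂e^(-x)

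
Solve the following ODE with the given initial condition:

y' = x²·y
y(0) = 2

General solution: y = Ce^(x³/3)
Applying IC y(0) = 2:
Particular solution: y = 2e^(x³/3)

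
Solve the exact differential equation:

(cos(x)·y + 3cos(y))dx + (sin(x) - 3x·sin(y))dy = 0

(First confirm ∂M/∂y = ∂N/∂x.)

Verify exactness: ∂M/∂y = ∂N/∂x ✓
Find F(x,y) such that ∂F/∂x = M, ∂F/∂y = N
Solution: sin(x)·y + 3x·cos(y) = C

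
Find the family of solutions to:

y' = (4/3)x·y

Separating variables and integrating:
ln|y| = 2x^2/3 + C

General solution: y = Ce^(2x^2/3)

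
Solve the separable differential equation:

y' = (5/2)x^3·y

Separating variables and integrating:
ln|y| = 5x^4/8 + C

General solution: y = Ce^(5x^4/8)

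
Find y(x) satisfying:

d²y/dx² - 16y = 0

Characteristic equation: r² - 16 = 0
Roots: r = 4, -4 (distinct real)
General solution: y = C₁e^(4x) + C₂e^(-4x)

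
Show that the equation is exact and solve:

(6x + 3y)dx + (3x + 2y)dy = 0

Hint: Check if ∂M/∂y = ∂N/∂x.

Verify exactness: ∂M/∂y = ∂N/∂x ✓
Find F(x,y) such that ∂F/∂x = M, ∂F/∂y = N
Solution: 3x² + 3xy + y² = C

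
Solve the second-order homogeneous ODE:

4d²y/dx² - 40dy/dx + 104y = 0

Characteristic equation: 4r² - 40r + 104 = 0
Divide by 4: r² - 10r + 26 = 0
Roots: r = 5 ± i (complex conjugates)
General solution: y = e^(5x)(C₁cos(x) + C₂sin(x))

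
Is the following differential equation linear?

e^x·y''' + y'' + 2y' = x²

Yes. Linear (y and its derivatives appear to the first power only, no products of y terms)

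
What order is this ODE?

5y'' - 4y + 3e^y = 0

The order is 2 (highest derivative is of order 2).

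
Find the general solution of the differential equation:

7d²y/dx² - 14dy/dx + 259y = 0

Characteristic equation: 7r² - 14r + 259 = 0
Divide by 7: r² - 2r + 37 = 0
Roots: r = 1 ± 6i (complex conjugates)
General solution: y = e^x(C₁cos(6x) + C₂sin(6x))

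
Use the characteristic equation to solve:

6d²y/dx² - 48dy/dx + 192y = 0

Characteristic equation: 6r² - 48r + 192 = 0
Divide by 6: r² - 8r + 32 = 0
Roots: r = 4 ± 4i (complex conjugates)
General solution: y = e^(4x)(C₁cos(4x) + C₂sin(4x))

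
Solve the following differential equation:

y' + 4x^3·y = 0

Using integrating factor method:

General solution: y = Ce^(-x^4)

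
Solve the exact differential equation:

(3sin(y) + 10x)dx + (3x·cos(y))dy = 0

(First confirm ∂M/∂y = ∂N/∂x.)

Verify exactness: ∂M/∂y = ∂N/∂x ✓
Find F(x,y) such that ∂F/∂x = M, ∂F/∂y = N
Solution: 3x·sin(y) + 5x² = C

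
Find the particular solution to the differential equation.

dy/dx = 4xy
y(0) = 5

General solution: y = Ce^(2x²)
Applying IC y(0) = 5:
Particular solution: y = 5e^(2x²)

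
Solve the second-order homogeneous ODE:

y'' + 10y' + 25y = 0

Characteristic equation: r² + 10r + 25 = 0
Factored: (r + 5)² = 0
Repeated root: r = -5
General solution: y = (C₁ + C₂x)e^(-5x)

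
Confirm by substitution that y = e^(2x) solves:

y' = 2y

Verification:
y = e^(2x)
y' = 2e^(2x)
2y = 2e^(2x)
y' = 2y ✓

Yes, it is a solution.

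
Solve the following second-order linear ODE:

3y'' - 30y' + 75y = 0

Characteristic equation: 3r² - 30r + 75 = 0
Divide by 3: r² - 10r + 25 = 0
Factored: (r - 5)² = 0
Repeated root: r = 5
General solution: y = (C₁ + C₂x)e^(5x)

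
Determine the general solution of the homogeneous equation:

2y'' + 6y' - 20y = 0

Characteristic equation: 2r² + 6r - 20 = 0
Divide by 2: r² + 3r - 10 = 0
Roots: r = 2, -5 (distinct real)
General solution: y = C₁e^(2x) + C₂e^(-5x)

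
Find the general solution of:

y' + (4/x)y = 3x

Using integrating factor method:

General solution: y = (1/2)x^2 + Cx^(-4)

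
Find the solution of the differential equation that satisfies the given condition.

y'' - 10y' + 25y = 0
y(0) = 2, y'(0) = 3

General solution: y = (C₁ + C₂x)e^(5x)
Repeated root r = 5
Applying ICs: C₁ = 2, C₂ = -7
Particular solution: y = (2 - 7x)e^(5x)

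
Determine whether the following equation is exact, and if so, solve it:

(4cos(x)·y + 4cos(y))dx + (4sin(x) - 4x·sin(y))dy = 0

Verify exactness: ∂M/∂y = ∂N/∂x ✓
Find F(x,y) such that ∂F/∂x = M, ∂F/∂y = N
Solution: 4sin(x)·y + 4x·cos(y) = C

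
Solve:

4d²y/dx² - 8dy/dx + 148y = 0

Characteristic equation: 4r² - 8r + 148 = 0
Divide by 4: r² - 2r + 37 = 0
Roots: r = 1 ± 6i (complex conjugates)
General solution: y = e^x(C₁cos(6x) + C₂sin(6x))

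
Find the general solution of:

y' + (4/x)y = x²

Using integrating factor method:

General solution: y = (1/7)x^3 + Cx^(-4)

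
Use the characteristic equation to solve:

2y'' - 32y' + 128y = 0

Characteristic equation: 2r² - 32r + 128 = 0
Divide by 2: r² - 16r + 64 = 0
Factored: (r - 8)² = 0
Repeated root: r = 8
General solution: y = (C₁ + C₂x)e^(8x)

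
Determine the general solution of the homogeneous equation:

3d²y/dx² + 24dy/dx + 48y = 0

Characteristic equation: 3r² + 24r + 48 = 0
Divide by 3: r² + 8r + 16 = 0
Factored: (r + 4)² = 0
Repeated root: r = -4
General solution: y = (C₁ + C₂x)e^(-4x)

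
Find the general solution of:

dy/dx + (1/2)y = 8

Using integrating factor method:

General solution: y = 16 + Ce^(-x/2)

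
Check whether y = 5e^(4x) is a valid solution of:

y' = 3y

Verification:
y = 5e^(4x)
y' = 20e^(4x)
But 3y = 15e^(4x)
y' ≠ 3y — the derivative does not match

No, it is not a solution.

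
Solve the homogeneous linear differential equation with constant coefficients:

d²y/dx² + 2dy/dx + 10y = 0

Characteristic equation: r² + 2r + 10 = 0
Roots: r = -1 ± 3i (complex conjugates)
General solution: y = e^(-x)(C₁cos(3x) + C₂sin(3x))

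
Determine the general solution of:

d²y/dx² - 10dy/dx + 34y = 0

Characteristic equation: r² - 10r + 34 = 0
Roots: r = 5 ± 3i (complex conjugates)
General solution: y = e^(5x)(C₁cos(3x) + C₂sin(3x))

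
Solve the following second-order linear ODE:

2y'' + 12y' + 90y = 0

Characteristic equation: 2r² + 12r + 90 = 0
Divide by 2: r² + 6r + 45 = 0
Roots: r = -3 ± 6i (complex conjugates)
General solution: y = e^(-3x)(C₁cos(6x) + C₂sin(6x))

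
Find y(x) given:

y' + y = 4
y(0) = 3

General solution: y = 4 + Ce^(-x)
Applying y(0) = 3: C = 3 - 4 = -1
Particular solution: y = 4 - e^(-x)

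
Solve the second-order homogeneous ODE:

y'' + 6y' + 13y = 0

Characteristic equation: r² + 6r + 13 = 0
Roots: r = -3 ± 2i (complex conjugates)
General solution: y = e^(-3x)(C₁cos(2x) + C₂sin(2x))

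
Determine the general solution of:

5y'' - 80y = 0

Characteristic equation: 5r² - 80 = 0
Divide by 5: r² - 16 = 0
Roots: r = 4, -4 (distinct real)
General solution: y = C₁e^(4x) + C₂e^(-4x)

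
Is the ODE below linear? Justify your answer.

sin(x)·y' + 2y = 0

Yes. Linear (y and its derivatives appear to the first power only, no products of y terms)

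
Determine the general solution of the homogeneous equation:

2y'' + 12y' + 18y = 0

Characteristic equation: 2r² + 12r + 18 = 0
Divide by 2: r² + 6r + 9 = 0
Factored: (r + 3)² = 0
Repeated root: r = -3
General solution: y = (C₁ + C₂x)e^(-3x)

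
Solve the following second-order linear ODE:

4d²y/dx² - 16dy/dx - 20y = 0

Characteristic equation: 4r² - 16r - 20 = 0
Divide by 4: r² - 4r - 5 = 0
Roots: r = 5, -1 (distinct real)
General solution: y = C₁e^(5x) + C₂e^(-x)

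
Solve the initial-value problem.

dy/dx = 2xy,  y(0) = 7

General solution: y = Ce^(x²)
Applying IC y(0) = 7:
Particular solution: y = 7e^(x²)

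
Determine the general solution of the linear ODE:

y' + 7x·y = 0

Using integrating factor method:

General solution: y = Ce^(-7x^2/2)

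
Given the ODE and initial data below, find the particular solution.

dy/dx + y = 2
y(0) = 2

General solution: y = 2 + Ce^(-x)
Applying y(0) = 2: C = 2 - 2 = 0
Particular solution: y = 2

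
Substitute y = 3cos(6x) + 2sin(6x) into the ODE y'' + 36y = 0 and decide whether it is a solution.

Verification:
y'' = -108cos(6x) - 72sin(6x)
y'' + 36y = 0 ✓

Yes, it is a solution.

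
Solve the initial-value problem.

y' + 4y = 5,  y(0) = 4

General solution: y = 5/4 + Ce^(-4x)
Applying y(0) = 4: C = 4 - 5/4 = 11/4
Particular solution: y = 5/4 + (11/4)e^(-4x)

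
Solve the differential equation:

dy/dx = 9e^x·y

Separating variables and integrating:
ln|y| = 9e^x + C

General solution: y = Ce^(9e^x)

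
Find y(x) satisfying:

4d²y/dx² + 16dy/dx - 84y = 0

Characteristic equation: 4r² + 16r - 84 = 0
Divide by 4: r² + 4r - 21 = 0
Roots: r = 3, -7 (distinct real)
General solution: y = C₁e^(3x) + C₂e^(-7x)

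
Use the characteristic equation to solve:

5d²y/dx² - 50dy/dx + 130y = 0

Characteristic equation: 5r² - 50r + 130 = 0
Divide by 5: r² - 10r + 26 = 0
Roots: r = 5 ± i (complex conjugates)
General solution: y = e^(5x)(C₁cos(x) + C₂sin(x))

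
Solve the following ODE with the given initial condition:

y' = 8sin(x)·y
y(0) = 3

General solution: y = Ce^(-8cos(x))
Applying IC y(0) = 3:
Particular solution: y = 3e^(8(1-cos(x)))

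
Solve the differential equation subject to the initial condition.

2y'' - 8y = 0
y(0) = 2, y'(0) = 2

General solution: y = C₁e^(2x) + C₂e^(-2x)
Applying ICs: C₁ = 3/2, C₂ = 1/2
Particular solution: y = (3/2)e^(2x) + (1/2)e^(-2x)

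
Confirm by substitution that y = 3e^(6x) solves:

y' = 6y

Verification:
y = 3e^(6x)
y' = 18e^(6x)
6y = 18e^(6x)
y' = 6y ✓

Yes, it is a solution.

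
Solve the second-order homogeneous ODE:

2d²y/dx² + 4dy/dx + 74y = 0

Characteristic equation: 2r² + 4r + 74 = 0
Divide by 2: r² + 2r + 37 = 0
Roots: r = -1 ± 6i (complex conjugates)
General solution: y = e^(-x)(C₁cos(6x) + C₂sin(6x))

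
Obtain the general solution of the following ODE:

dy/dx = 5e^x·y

Separating variables and integrating:
ln|y| = 5e^x + C

General solution: y = Ce^(5e^x)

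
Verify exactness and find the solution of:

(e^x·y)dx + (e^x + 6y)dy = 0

Verify exactness: ∂M/∂y = ∂N/∂x ✓
Find F(x,y) such that ∂F/∂x = M, ∂F/∂y = N
Solution: e^x·y + 3y² = C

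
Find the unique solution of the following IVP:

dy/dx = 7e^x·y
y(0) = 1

General solution: y = Ce^(7e^x)
Applying IC y(0) = 1:
Particular solution: y = e^(7(e^x - 1))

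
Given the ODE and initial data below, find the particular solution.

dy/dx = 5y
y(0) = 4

General solution: y = Ce^(5x)
Applying IC y(0) = 4:
Particular solution: y = 4e^(5x)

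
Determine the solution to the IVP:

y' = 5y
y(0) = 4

General solution: y = Ce^(5x)
Applying IC y(0) = 4:
Particular solution: y = 4e^(5x)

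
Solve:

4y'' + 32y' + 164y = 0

Characteristic equation: 4r² + 32r + 164 = 0
Divide by 4: r² + 8r + 41 = 0
Roots: r = -4 ± 5i (complex conjugates)
General solution: y = e^(-4x)(C₁cos(5x) + C₂sin(5x))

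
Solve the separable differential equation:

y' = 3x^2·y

Separating variables and integrating:
ln|y| = x^3 + C

General solution: y = Ce^(x^3)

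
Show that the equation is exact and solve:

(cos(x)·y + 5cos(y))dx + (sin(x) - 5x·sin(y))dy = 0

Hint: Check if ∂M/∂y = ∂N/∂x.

Verify exactness: ∂M/∂y = ∂N/∂x ✓
Find F(x,y) such that ∂F/∂x = M, ∂F/∂y = N
Solution: sin(x)·y + 5x·cos(y) = C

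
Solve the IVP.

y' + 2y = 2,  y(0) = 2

General solution: y = 1 + Ce^(-2x)
Applying y(0) = 2: C = 2 - 1 = 1
Particular solution: y = 1 + e^(-2x)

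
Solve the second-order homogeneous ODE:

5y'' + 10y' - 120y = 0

Characteristic equation: 5r² + 10r - 120 = 0
Divide by 5: r² + 2r - 24 = 0
Roots: r = 4, -6 (distinct real)
General solution: y = C₁e^(4x) + C₂e^(-6x)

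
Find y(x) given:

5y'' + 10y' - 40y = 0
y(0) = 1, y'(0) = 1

General solution: y = C₁e^(2x) + C₂e^(-4x)
Applying ICs: C₁ = 5/6, C₂ = 1/6
Particular solution: y = (5/6)e^(2x) + (1/6)e^(-4x)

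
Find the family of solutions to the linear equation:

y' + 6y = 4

Using integrating factor method:

General solution: y = 2/3 + Ce^(-6x)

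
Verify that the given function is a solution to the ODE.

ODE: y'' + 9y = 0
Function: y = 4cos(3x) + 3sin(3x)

Verification:
y'' = -36cos(3x) - 27sin(3x)
y'' + 9y = 0 ✓

Yes, it is a solution.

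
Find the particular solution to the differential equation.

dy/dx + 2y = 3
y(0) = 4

General solution: y = 3/2 + Ce^(-2x)
Applying y(0) = 4: C = 4 - 3/2 = 5/2
Particular solution: y = 3/2 + (5/2)e^(-2x)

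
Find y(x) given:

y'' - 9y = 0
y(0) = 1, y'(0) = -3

General solution: y = C₁e^(3x) + C₂e^(-3x)
Applying ICs: C₁ = 0, C₂ = 1
Particular solution: y = e^(-3x)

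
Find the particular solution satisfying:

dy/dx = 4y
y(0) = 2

General solution: y = Ce^(4x)
Applying IC y(0) = 2:
Particular solution: y = 2e^(4x)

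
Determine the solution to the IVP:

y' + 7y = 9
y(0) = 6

General solution: y = 9/7 + Ce^(-7x)
Applying y(0) = 6: C = 6 - 9/7 = 33/7
Particular solution: y = 9/7 + (33/7)e^(-7x)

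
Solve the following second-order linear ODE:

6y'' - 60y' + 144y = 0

Characteristic equation: 6r² - 60r + 144 = 0
Divide by 6: r² - 10r + 24 = 0
Roots: r = 6, 4 (distinct real)
General solution: y = C₁e^(6x) + C₂e^(4x)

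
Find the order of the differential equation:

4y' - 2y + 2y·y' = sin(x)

The order is 1 (highest derivative is of order 1).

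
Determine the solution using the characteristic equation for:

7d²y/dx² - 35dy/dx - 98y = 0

Characteristic equation: 7r² - 35r - 98 = 0
Divide by 7: r² - 5r - 14 = 0
Roots: r = 7, -2 (distinct real)
General solution: y = C₁e^(7x) + C₂e^(-2x)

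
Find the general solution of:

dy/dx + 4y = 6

Using integrating factor method:

General solution: y = 3/2 + Ce^(-4x)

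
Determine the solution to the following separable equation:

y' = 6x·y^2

Separating variables and integrating:
-1/y = 3x^2 + C

General solution: y^-1 = -3x^2 + C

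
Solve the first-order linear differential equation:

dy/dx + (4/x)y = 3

Using integrating factor method:

General solution: y = (3/5)x + Cx^(-4)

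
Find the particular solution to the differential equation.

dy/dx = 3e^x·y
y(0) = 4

General solution: y = Ce^(3e^x)
Applying IC y(0) = 4:
Particular solution: y = 4e^(3(e^x - 1))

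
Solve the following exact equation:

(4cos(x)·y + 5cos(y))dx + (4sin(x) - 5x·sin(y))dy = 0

Verify exactness: ∂M/∂y = ∂N/∂x ✓
Find F(x,y) such that ∂F/∂x = M, ∂F/∂y = N
Solution: 4sin(x)·y + 5x·cos(y) = C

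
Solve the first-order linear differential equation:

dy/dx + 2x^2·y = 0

Using integrating factor method:

General solution: y = Ce^(-2x^3/3)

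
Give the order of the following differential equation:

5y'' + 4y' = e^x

The order is 2 (highest derivative is of order 2).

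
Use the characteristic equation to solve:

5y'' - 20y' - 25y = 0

Characteristic equation: 5r² - 20r - 25 = 0
Divide by 5: r² - 4r - 5 = 0
Roots: r = 5, -1 (distinct real)
General solution: y = C₁e^(5x) + C₂e^(-x)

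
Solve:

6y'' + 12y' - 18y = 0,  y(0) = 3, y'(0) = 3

General solution: y = C₁e^x + C₂e^(-3x)
Applying ICs: C₁ = 3, C₂ = 0
Particular solution: y = 3e^x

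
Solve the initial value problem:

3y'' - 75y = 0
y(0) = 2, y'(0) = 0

General solution: y = C₁e^(5x) + C₂e^(-5x)
Applying ICs: C₁ = 1, C₂ = 1
Particular solution: y = e^(5x) + e^(-5x)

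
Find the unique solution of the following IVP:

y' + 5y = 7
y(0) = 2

General solution: y = 7/5 + Ce^(-5x)
Applying y(0) = 2: C = 2 - 7/5 = 3/5
Particular solution: y = 7/5 + (3/5)e^(-5x)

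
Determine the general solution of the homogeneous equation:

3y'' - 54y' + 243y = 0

Characteristic equation: 3r² - 54r + 243 = 0
Divide by 3: r² - 18r + 81 = 0
Factored: (r - 9)² = 0
Repeated root: r = 9
General solution: y = (C₁ + C₂x)e^(9x)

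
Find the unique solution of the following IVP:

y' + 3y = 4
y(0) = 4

General solution: y = 4/3 + Ce^(-3x)
Applying y(0) = 4: C = 4 - 4/3 = 8/3
Particular solution: y = 4/3 + (8/3)e^(-3x)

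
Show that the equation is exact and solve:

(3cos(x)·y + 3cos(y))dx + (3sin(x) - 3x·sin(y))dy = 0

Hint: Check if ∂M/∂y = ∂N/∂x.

Verify exactness: ∂M/∂y = ∂N/∂x ✓
Find F(x,y) such that ∂F/∂x = M, ∂F/∂y = N
Solution: 3sin(x)·y + 3x·cos(y) = C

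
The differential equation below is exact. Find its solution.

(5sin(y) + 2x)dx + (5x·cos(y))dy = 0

Verify exactness: ∂M/∂y = ∂N/∂x ✓
Find F(x,y) such that ∂F/∂x = M, ∂F/∂y = N
Solution: 5x·sin(y) + x² = C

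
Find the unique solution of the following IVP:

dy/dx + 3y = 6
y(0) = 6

General solution: y = 2 + Ce^(-3x)
Applying y(0) = 6: C = 6 - 2 = 4
Particular solution: y = 2 + 4e^(-3x)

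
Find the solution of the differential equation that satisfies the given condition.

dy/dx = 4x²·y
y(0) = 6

General solution: y = Ce^(4x³/3)
Applying IC y(0) = 6:
Particular solution: y = 6e^(4x³/3)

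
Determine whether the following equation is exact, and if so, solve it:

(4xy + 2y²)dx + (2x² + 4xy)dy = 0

Verify exactness: ∂M/∂y = ∂N/∂x ✓
Find F(x,y) such that ∂F/∂x = M, ∂F/∂y = N
Solution: 2x²y + 2xy² = C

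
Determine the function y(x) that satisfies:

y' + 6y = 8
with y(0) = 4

General solution: y = 4/3 + Ce^(-6x)
Applying y(0) = 4: C = 4 - 4/3 = 8/3
Particular solution: y = 4/3 + (8/3)e^(-6x)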